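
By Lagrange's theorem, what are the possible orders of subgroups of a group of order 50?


Lagrange's theorem: |H| divides |G|
|G| = 50
Divisors of 50: 1, 2, 5, 10, 25, 50

Possible subgroup orders: {1, 2, 5, 10, 25, 50}


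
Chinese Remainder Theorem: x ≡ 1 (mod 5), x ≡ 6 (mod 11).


m₁ = 5, m₂ = 11, gcd = 1, so CRT applies. M = m₁·m₂ = 55
Let M₁ = M/m₁ = 11, M₂ = M/m₂ = 5
Find y₁ ≡ M₁⁻¹ (mod m₁): 11⁻¹ ≡ 1 (mod 5)
Find y₂ ≡ M₂⁻¹ (mod m₂): 5⁻¹ ≡ 9 (mod 11)
x = a₁·M₁·y₁ + a₂·M₂·y₂ = 1·11·1 + 6·5·9 = 281
Reduce mod 55: x ≡ 6
Check: 6 mod 5 = 1 ✓, 6 mod 11 = 6 ✓

x ≡ 6 (mod 55)


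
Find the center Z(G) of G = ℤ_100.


Z(G) = {g ∈ G | gx = xg for all x ∈ G}
ℤ_100 is abelian, so Z(G) = G

Z(ℤ_100) = ℤ_100


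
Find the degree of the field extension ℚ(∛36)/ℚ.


∛36 has minimal polynomial x³ - 36 (irreducible over ℚ since 36 is not a perfect cube)

[ℚ(∛36)/ℚ] = 3


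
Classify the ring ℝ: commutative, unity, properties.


ℝ is a field: commutative, has unity, every nonzero element is a unit (hence an integral domain)
Commutative: Yes
Integral domain: Yes
Has unity: Yes

ℝ: Commutative=Yes, Unity=Yes


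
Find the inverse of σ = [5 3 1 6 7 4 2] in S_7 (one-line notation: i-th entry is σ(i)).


To find σ⁻¹, swap domain and range:
σ(1) = 5 → σ⁻¹(5) = 1
σ(2) = 3 → σ⁻¹(3) = 2
σ(3) = 1 → σ⁻¹(1) = 3
σ(4) = 6 → σ⁻¹(6) = 4
σ(5) = 7 → σ⁻¹(7) = 5
σ(6) = 4 → σ⁻¹(4) = 6
σ(7) = 2 → σ⁻¹(2) = 7

σ⁻¹ = [3 7 2 6 1 4 5]


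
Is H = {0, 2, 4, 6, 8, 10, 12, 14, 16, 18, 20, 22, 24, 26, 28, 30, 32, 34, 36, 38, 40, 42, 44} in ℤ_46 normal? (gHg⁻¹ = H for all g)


H = {0, 2, 4, 6, 8, 10, 12, 14, 16, 18, 20, 22, 24, 26, 28, 30, 32, 34, 36, 38, 40, 42, 44} in ℤ_46
ℤ_46 is abelian; every subgroup of an abelian group is normal

Yes, normal subgroup


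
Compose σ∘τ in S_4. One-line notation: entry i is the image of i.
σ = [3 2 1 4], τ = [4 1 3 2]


σ∘τ: apply τ first, then σ
1 →τ 4 →σ 4
2 →τ 1 →σ 3
3 →τ 3 →σ 1
4 →τ 2 →σ 2

σ∘τ = [4 3 1 2]


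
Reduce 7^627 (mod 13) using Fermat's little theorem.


Fermat's little theorem: if p is prime and gcd(a,p)=1, then a^(p-1) ≡ 1 (mod p)
p = 13 is prime, gcd(7,13) = 1
Reduce exponent: 627 mod 12 = 3
So 7^627 ≡ 7^3 (mod 13)
7^3 mod 13 = 5

7^627 ≡ 5 (mod 13)


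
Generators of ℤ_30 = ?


g generates ℤ_n iff gcd(g,n) = 1
Prime factors of 30: 2, 3, 5
Generators are g ∈ {1,...,29} not divisible by any of these primes.
Generators: {1, 7, 11, 13, 17, 19, 23, 29}
Number of generators = φ(30) = 8

Generators of ℤ_30 = {1, 7, 11, 13, 17, 19, 23, 29}


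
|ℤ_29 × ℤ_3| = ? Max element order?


|ℤ_29 × ℤ_3| = 29 × 3 = 87
Max element order = lcm(29,3) = 87
Cyclic? Yes (gcd=1)

|ℤ_29×ℤ_3| = 87, max element order = 87


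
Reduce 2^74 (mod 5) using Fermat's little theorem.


Fermat's little theorem: if p is prime and gcd(a,p)=1, then a^(p-1) ≡ 1 (mod p)
p = 5 is prime, gcd(2,5) = 1
Reduce exponent: 74 mod 4 = 2
So 2^74 ≡ 2^2 (mod 5)
2^2 mod 5 = 4

2^74 ≡ 4 (mod 5)


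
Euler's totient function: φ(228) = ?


Factor n: 228 = 2^2 × 3 × 19
φ(n) = n · ∏(1 - 1/p) over distinct primes p | n
φ(228) = 228 · (1 - 1/2) · (1 - 1/3) · (1 - 1/19) = 72

φ(228) = 72


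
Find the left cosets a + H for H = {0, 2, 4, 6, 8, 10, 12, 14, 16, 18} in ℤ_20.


H = {0, 2, 4, 6, 8, 10, 12, 14, 16, 18}, |H| = 10
Number of cosets = |G|/|H| = 20/10 = 2
0 + H = {0, 2, 4, 6, 8, 10, 12, 14, 16, 18}
1 + H = {1, 3, 5, 7, 9, 11, 13, 15, 17, 19}

Cosets: 0+H={0,2,4,6,8,10,12,14,16,18}; 1+H={1,3,5,7,9,11,13,15,17,19}


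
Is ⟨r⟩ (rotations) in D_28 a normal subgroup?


H = ⟨r⟩ (rotations) in D_28
The rotation subgroup ⟨r⟩ has index 2 in D_28, so it is normal

Yes, normal subgroup


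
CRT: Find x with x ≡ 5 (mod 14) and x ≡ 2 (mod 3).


m₁ = 14, m₂ = 3, gcd = 1, so CRT applies. M = m₁·m₂ = 42
Let M₁ = M/m₁ = 3, M₂ = M/m₂ = 14
Find y₁ ≡ M₁⁻¹ (mod m₁): 3⁻¹ ≡ 5 (mod 14)
Find y₂ ≡ M₂⁻¹ (mod m₂): 14⁻¹ ≡ 2 (mod 3)
x = a₁·M₁·y₁ + a₂·M₂·y₂ = 5·3·5 + 2·14·2 = 131
Reduce mod 42: x ≡ 5
Check: 5 mod 14 = 5 ✓, 5 mod 3 = 2 ✓

x ≡ 5 (mod 42)


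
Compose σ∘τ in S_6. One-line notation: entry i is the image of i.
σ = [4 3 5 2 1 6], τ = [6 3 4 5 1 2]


σ∘τ: apply τ first, then σ
1 →τ 6 →σ 6
2 →τ 3 →σ 5
3 →τ 4 →σ 2
4 →τ 5 →σ 1
5 →τ 1 →σ 4
6 →τ 2 →σ 3

σ∘τ = [6 5 2 1 4 3]


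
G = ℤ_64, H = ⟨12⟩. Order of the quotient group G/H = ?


|⟨12⟩| = n / gcd(12, 64) = 64 / 4 = 16
H is normal (ℤ_64 is abelian).
|G/H| = |G| / |H| = 64 / 16 = 4

|G/H| = 4


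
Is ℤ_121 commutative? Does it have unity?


ℤ_121 is a commutative ring with unity 1; 121 = 11×11 is composite, so 11·11 ≡ 0 gives zero divisors (not an integral domain)
Commutative: Yes
Integral domain: No
Has unity: Yes

ℤ_121: Commutative=Yes, Unity=Yes


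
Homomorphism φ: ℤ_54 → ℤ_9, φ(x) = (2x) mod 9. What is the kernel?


Kernel = preimage of identity
ker(φ) = {x ∈ ℤ_54 : 2x ≡ 0 (mod 9)}. Since 9 | 54, φ is well-defined. The kernel is the cyclic subgroup ⟨9⟩ of ℤ_54 (order 6), i.e. {0, 9, 18, 27, 36, 45}

ker(φ) = {0, 9, 18, 27, 36, 45}


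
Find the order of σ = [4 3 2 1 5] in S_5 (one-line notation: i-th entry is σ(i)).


Cycle decomposition: (1 4) (2 3)
Cycle lengths: 2, 2
Order = lcm(2, 2) = 2

ord(σ) = 2


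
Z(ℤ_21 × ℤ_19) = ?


Z(G) = {g ∈ G | gx = xg for all x ∈ G}
Direct product of abelian groups is abelian, so Z(G) = G

Z(ℤ_21 × ℤ_19) = ℤ_21 × ℤ_19


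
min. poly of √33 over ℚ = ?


√33 satisfies x² - 33 = 0, irreducible over ℚ since 33 is squarefree

Minimal polynomial: x² - 33


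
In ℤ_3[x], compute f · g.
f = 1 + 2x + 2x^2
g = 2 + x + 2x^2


Expand and collect like terms; reduce coefficients mod 3:
x^0: 1·2 = 2 ≡ 2 (mod 3)
x^1: 1·1 + 2·2 = 5 ≡ 2 (mod 3)
x^2: 1·2 + 2·1 + 2·2 = 8 ≡ 2 (mod 3)
x^3: 2·2 + 2·1 = 6 ≡ 0 (mod 3)
x^4: 2·2 = 4 ≡ 1 (mod 3)
Result: 2 + 2x + 2x^2 + x^4

f · g = 2 + 2x + 2x^2 + x^4


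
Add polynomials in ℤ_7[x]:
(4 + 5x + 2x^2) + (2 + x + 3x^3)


Add coefficients mod 7:
x^0: 4 + 2 = 6 (mod 7)
x^1: 5 + 1 = 6 (mod 7)
x^2: 2 + 0 = 2 (mod 7)
x^3: 0 + 3 = 3 (mod 7)
Result: 6 + 6x + 2x^2 + 3x^3

f + g = 6 + 6x + 2x^2 + 3x^3


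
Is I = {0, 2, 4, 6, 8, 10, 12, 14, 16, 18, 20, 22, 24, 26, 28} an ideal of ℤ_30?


Check ideal conditions for I = {0, 2, 4, 6, 8, 10, 12, 14, 16, 18, 20, 22, 24, 26, 28} in ℤ_30:
(1) I is an additive subgroup? Yes
(2) For r ∈ ℤ_30 and a ∈ I: r·a ∈ I? Yes

Yes, I is an ideal of ℤ_30


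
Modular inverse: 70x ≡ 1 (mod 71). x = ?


Use the extended Euclidean algorithm to write 1 = 70·s + 71·t; then s mod 71 is the inverse.
Euclidean algorithm:
  70 = 0·71 + 70
  71 = 1·70 + 1
  70 = 70·1 + 0
gcd(70,71) = 1
Back-substitution gives: 70·(-1) + 71·(1) = 1
So 70⁻¹ ≡ -1 ≡ 70 (mod 71)
Check: 70 × 70 = 4900 ≡ 1 (mod 71) ✓

70⁻¹ ≡ 70 (mod 71)


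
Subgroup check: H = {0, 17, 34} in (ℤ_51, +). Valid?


Subgroup test for H = {0, 17, 34} in (ℤ_51, +):
(1) 0 ∈ H? Yes
(2) Closure: for all a,b ∈ H, (a+b) mod 51 ∈ H? Yes
(3) Inverses: for all a ∈ H, -a mod 51 ∈ H? Yes

Yes, H is a subgroup of ℤ_51


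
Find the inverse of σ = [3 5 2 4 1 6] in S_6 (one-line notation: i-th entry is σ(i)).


To find σ⁻¹, swap domain and range:
σ(1) = 3 → σ⁻¹(3) = 1
σ(2) = 5 → σ⁻¹(5) = 2
σ(3) = 2 → σ⁻¹(2) = 3
σ(4) = 4 → σ⁻¹(4) = 4
σ(5) = 1 → σ⁻¹(1) = 5
σ(6) = 6 → σ⁻¹(6) = 6

σ⁻¹ = [5 3 1 4 2 6]


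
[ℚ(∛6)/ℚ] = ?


∛6 has minimal polynomial x³ - 6 (irreducible over ℚ since 6 is not a perfect cube)

[ℚ(∛6)/ℚ] = 3


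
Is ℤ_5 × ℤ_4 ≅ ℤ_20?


Comparing ℤ_5 × ℤ_4 and ℤ_20:
gcd(5,4) = 1, so ℤ_5 × ℤ_4 ≅ ℤ_20 (CRT)

Yes, ℤ_5 × ℤ_4 ≅ ℤ_20


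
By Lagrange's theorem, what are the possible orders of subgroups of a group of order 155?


Lagrange's theorem: |H| divides |G|
|G| = 155
Divisors of 155: 1, 5, 31, 155

Possible subgroup orders: {1, 5, 31, 155}


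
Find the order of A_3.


|A_n| = n!/2 (even permutations)
|A_3| = 3!/2 = 6/2 = 3

|A_3| = 3


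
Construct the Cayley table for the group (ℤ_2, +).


Elements: {0, 1}
Operation: addition mod 2
Entry (a, b) = (a + b) mod 2

Cayley table:
  | 0 | 1
0 | 0 | 1
1 | 1 | 0


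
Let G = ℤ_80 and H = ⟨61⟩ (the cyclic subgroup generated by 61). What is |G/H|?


|⟨61⟩| = n / gcd(61, 80) = 80 / 1 = 80
H is normal (ℤ_80 is abelian).
|G/H| = |G| / |H| = 80 / 80 = 1

|G/H| = 1


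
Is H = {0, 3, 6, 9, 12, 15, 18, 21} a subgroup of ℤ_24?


Subgroup test for H = {0, 3, 6, 9, 12, 15, 18, 21} in (ℤ_24, +):
(1) 0 ∈ H? Yes
(2) Closure: for all a,b ∈ H, (a+b) mod 24 ∈ H? Yes
(3) Inverses: for all a ∈ H, -a mod 24 ∈ H? Yes

Yes, H is a subgroup of ℤ_24


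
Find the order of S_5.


|S_n| = n! (number of permutations of n symbols)
|S_5| = 5! = 120

|S_5| = 120


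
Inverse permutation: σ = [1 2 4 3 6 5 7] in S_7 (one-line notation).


To find σ⁻¹, swap domain and range:
σ(1) = 1 → σ⁻¹(1) = 1
σ(2) = 2 → σ⁻¹(2) = 2
σ(3) = 4 → σ⁻¹(4) = 3
σ(4) = 3 → σ⁻¹(3) = 4
σ(5) = 6 → σ⁻¹(6) = 5
σ(6) = 5 → σ⁻¹(5) = 6
σ(7) = 7 → σ⁻¹(7) = 7

σ⁻¹ = [1 2 4 3 6 5 7]


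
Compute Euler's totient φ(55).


Factor n: 55 = 5 × 11
φ(n) = n · ∏(1 - 1/p) over distinct primes p | n
φ(55) = 55 · (1 - 1/5) · (1 - 1/11) = 40

φ(55) = 40


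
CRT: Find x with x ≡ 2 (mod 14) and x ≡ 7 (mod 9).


m₁ = 14, m₂ = 9, gcd = 1, so CRT applies. M = m₁·m₂ = 126
Let M₁ = M/m₁ = 9, M₂ = M/m₂ = 14
Find y₁ ≡ M₁⁻¹ (mod m₁): 9⁻¹ ≡ 11 (mod 14)
Find y₂ ≡ M₂⁻¹ (mod m₂): 14⁻¹ ≡ 2 (mod 9)
x = a₁·M₁·y₁ + a₂·M₂·y₂ = 2·9·11 + 7·14·2 = 394
Reduce mod 126: x ≡ 16
Check: 16 mod 14 = 2 ✓, 16 mod 9 = 7 ✓

x ≡ 16 (mod 126)


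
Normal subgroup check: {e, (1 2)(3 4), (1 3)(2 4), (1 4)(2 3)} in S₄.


H = {e, (1 2)(3 4), (1 3)(2 4), (1 4)(2 3)} in S₄
This is the Klein four-group V₄; it is normal in S₄ (it is a union of conjugacy classes)

Yes, normal subgroup


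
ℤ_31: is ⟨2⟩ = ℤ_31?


g generates ℤ_n iff gcd(g, n) = 1
gcd(2, 31) = 1
Since gcd = 1, 2 is a generator.

Yes, 2 generates ℤ_31


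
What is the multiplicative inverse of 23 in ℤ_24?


Use the extended Euclidean algorithm to write 1 = 23·s + 24·t; then s mod 24 is the inverse.
Euclidean algorithm:
  23 = 0·24 + 23
  24 = 1·23 + 1
  23 = 23·1 + 0
gcd(23,24) = 1
Back-substitution gives: 23·(-1) + 24·(1) = 1
So 23⁻¹ ≡ -1 ≡ 23 (mod 24)
Check: 23 × 23 = 529 ≡ 1 (mod 24) ✓

23⁻¹ ≡ 23 (mod 24)


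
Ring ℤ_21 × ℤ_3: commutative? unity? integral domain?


Direct product ring; commutative with unity (1,1); but (1,0)·(0,1) = (0,0) gives zero divisors, so not an integral domain
Commutative: Yes
Integral domain: No
Has unity: Yes

ℤ_21 × ℤ_3: Commutative=Yes, Unity=Yes


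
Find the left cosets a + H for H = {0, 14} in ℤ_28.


H = {0, 14}, |H| = 2
Number of cosets = |G|/|H| = 28/2 = 14
0 + H = {0, 14}
1 + H = {1, 15}
2 + H = {2, 16}
3 + H = {3, 17}
4 + H = {4, 18}
5 + H = {5, 19}
6 + H = {6, 20}
7 + H = {7, 21}
8 + H = {8, 22}
9 + H = {9, 23}
10 + H = {10, 24}
11 + H = {11, 25}
12 + H = {12, 26}
13 + H = {13, 27}

Cosets: 0+H={0,14}; 1+H={1,15}; 2+H={2,16}; 3+H={3,17}; 4+H={4,18}; 5+H={5,19}; 6+H={6,20}; 7+H={7,21}; 8+H={8,22}; 9+H={9,23}; 10+H={10,24}; 11+H={11,25}; 12+H={12,26}; 13+H={13,27}


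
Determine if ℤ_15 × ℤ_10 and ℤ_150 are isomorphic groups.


Comparing ℤ_15 × ℤ_10 and ℤ_150:
gcd(15,10) = 5 ≠ 1. Max element order in ℤ_15×ℤ_10 is lcm(15,10) = 30 < 150, so it has no element of order 150

No, ℤ_15 × ℤ_10 ≇ ℤ_150


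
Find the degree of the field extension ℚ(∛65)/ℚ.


∛65 has minimal polynomial x³ - 65 (irreducible over ℚ since 65 is not a perfect cube)

[ℚ(∛65)/ℚ] = 3


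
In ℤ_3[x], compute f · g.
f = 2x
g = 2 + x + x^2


Expand and collect like terms; reduce coefficients mod 3:
x^0: 0·2 = 0 ≡ 0 (mod 3)
x^1: 0·1 + 2·2 = 4 ≡ 1 (mod 3)
x^2: 0·1 + 2·1 = 2 ≡ 2 (mod 3)
x^3: 2·1 = 2 ≡ 2 (mod 3)
Result: x + 2x^2 + 2x^3

f · g = x + 2x^2 + 2x^3


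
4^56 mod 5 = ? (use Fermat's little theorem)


Fermat's little theorem: if p is prime and gcd(a,p)=1, then a^(p-1) ≡ 1 (mod p)
p = 5 is prime, gcd(4,5) = 1
Reduce exponent: 56 mod 4 = 0
So 4^56 ≡ 4^0 (mod 5)
4^0 = 1

4^56 ≡ 1 (mod 5)


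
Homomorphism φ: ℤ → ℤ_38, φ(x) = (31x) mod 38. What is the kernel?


Kernel = preimage of identity
ker(φ) = {x ∈ ℤ : 31x ≡ 0 (mod 38)}. gcd(31,38) = 1, so 31x ≡ 0 (mod 38) ⟺ x ≡ 0 (mod 38/1 = 38). Hence ker(φ) = 38ℤ

ker(φ) = 38ℤ


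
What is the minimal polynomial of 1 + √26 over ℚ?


Let α = 1 + √26. Then α - 1 = √26, so (α - 1)² = 26, giving α² - 2α - 25 = 0. Degree 2 and α ∉ ℚ, so this is the minimal polynomial.

Minimal polynomial: x² - 2x - 25


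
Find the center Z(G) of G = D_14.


Z(G) = {g ∈ G | gx = xg for all x ∈ G}
For even n, Z(D_n) = {e, r^(n/2)}: the 180° rotation r^7 commutes with every reflection and rotation

Z(D_14) = {e, r^7}


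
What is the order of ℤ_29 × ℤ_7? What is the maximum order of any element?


|ℤ_29 × ℤ_7| = 29 × 7 = 203
Max element order = lcm(29,7) = 203
Cyclic? Yes (gcd=1)

|ℤ_29×ℤ_7| = 203, max element order = 203


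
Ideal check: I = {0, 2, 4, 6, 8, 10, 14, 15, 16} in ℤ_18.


Check ideal conditions for I = {0, 2, 4, 6, 8, 10, 14, 15, 16} in ℤ_18:
(1) I is an additive subgroup? No
(2) For r ∈ ℤ_18 and a ∈ I: r·a ∈ I? No  [counterexample: r=2, a=6, r·a mod 18 = 12 ∉ I]

No, I is not an ideal of ℤ_18


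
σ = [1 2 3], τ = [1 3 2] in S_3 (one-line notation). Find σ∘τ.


σ∘τ: apply τ first, then σ
1 →τ 1 →σ 1
2 →τ 3 →σ 3
3 →τ 2 →σ 2

σ∘τ = [1 3 2]


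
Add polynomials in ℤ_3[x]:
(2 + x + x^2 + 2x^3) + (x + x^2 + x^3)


Add coefficients mod 3:
x^0: 2 + 0 = 2 (mod 3)
x^1: 1 + 1 = 2 (mod 3)
x^2: 1 + 1 = 2 (mod 3)
x^3: 2 + 1 = 0 (mod 3)
Result: 2 + 2x + 2x^2

f + g = 2 + 2x + 2x^2


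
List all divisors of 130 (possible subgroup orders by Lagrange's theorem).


Lagrange's theorem: |H| divides |G|
|G| = 130
Divisors of 130: 1, 2, 5, 10, 13, 26, 65, 130

Possible subgroup orders: {1, 2, 5, 10, 13, 26, 65, 130}


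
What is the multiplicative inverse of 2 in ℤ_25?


Use the extended Euclidean algorithm to write 1 = 2·s + 25·t; then s mod 25 is the inverse.
Euclidean algorithm:
  2 = 0·25 + 2
  25 = 12·2 + 1
  2 = 2·1 + 0
gcd(2,25) = 1
Back-substitution gives: 2·(-12) + 25·(1) = 1
So 2⁻¹ ≡ -12 ≡ 13 (mod 25)
Check: 2 × 13 = 26 ≡ 1 (mod 25) ✓

2⁻¹ ≡ 13 (mod 25)


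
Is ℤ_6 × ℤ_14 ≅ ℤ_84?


Comparing ℤ_6 × ℤ_14 and ℤ_84:
gcd(6,14) = 2 ≠ 1. Max element order in ℤ_6×ℤ_14 is lcm(6,14) = 42 < 84, so it has no element of order 84

No, ℤ_6 × ℤ_14 ≇ ℤ_84


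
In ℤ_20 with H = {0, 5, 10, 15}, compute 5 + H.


5 + H = {5 + h (mod 20) : h ∈ H}
5+0=5, 5+5=10, 5+10=15, 5+15=0
5 + H = {0, 5, 10, 15} = 0 + H

5 + H = {0, 5, 10, 15}


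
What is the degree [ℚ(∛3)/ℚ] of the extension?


∛3 has minimal polynomial x³ - 3 (irreducible over ℚ since 3 is not a perfect cube)

[ℚ(∛3)/ℚ] = 3


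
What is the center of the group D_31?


Z(G) = {g ∈ G | gx = xg for all x ∈ G}
For odd n, Z(D_n) = {e}: no nontrivial rotation commutes with all reflections

Z(D_31) = {e}


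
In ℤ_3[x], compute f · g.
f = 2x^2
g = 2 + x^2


Expand and collect like terms; reduce coefficients mod 3:
x^0: 0·2 = 0 ≡ 0 (mod 3)
x^1: 0·0 + 0·2 = 0 ≡ 0 (mod 3)
x^2: 0·1 + 0·0 + 2·2 = 4 ≡ 1 (mod 3)
x^3: 0·1 + 2·0 = 0 ≡ 0 (mod 3)
x^4: 2·1 = 2 ≡ 2 (mod 3)
Result: x^2 + 2x^4

f · g = x^2 + 2x^4


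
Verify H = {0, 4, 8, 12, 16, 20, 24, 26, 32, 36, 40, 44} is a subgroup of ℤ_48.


Subgroup test for H = {0, 4, 8, 12, 16, 20, 24, 26, 32, 36, 40, 44} in (ℤ_48, +):
(1) 0 ∈ H? Yes
(2) Closure: for all a,b ∈ H, (a+b) mod 48 ∈ H? No  [counterexample: 4 + 24 = 28 ∉ H]
(3) Inverses: for all a ∈ H, -a mod 48 ∈ H? No

No, H is not a subgroup of ℤ_48


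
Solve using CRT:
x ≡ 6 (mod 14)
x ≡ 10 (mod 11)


m₁ = 14, m₂ = 11, gcd = 1, so CRT applies. M = m₁·m₂ = 154
Let M₁ = M/m₁ = 11, M₂ = M/m₂ = 14
Find y₁ ≡ M₁⁻¹ (mod m₁): 11⁻¹ ≡ 9 (mod 14)
Find y₂ ≡ M₂⁻¹ (mod m₂): 14⁻¹ ≡ 4 (mod 11)
x = a₁·M₁·y₁ + a₂·M₂·y₂ = 6·11·9 + 10·14·4 = 1154
Reduce mod 154: x ≡ 76
Check: 76 mod 14 = 6 ✓, 76 mod 11 = 10 ✓

x ≡ 76 (mod 154)


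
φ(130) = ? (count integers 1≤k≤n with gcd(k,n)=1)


Factor n: 130 = 2 × 5 × 13
φ(n) = n · ∏(1 - 1/p) over distinct primes p | n
φ(130) = 130 · (1 - 1/2) · (1 - 1/5) · (1 - 1/13) = 48

φ(130) = 48


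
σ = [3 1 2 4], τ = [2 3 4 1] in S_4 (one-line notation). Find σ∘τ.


σ∘τ: apply τ first, then σ
1 →τ 2 →σ 1
2 →τ 3 →σ 2
3 →τ 4 →σ 4
4 →τ 1 →σ 3

σ∘τ = [1 2 4 3]


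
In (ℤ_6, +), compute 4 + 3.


Operation: addition mod 6
4 + 3 = (a + b) mod 6 with a = 4, b = 3

4 + 3 = 1


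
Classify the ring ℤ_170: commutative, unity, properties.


ℤ_170 is a commutative ring with unity 1; 170 = 2×85 is composite, so 2·85 ≡ 0 gives zero divisors (not an integral domain)
Commutative: Yes
Integral domain: No
Has unity: Yes

ℤ_170: Commutative=Yes, Unity=Yes


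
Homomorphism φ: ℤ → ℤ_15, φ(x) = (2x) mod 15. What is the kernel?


Kernel = preimage of identity
ker(φ) = {x ∈ ℤ : 2x ≡ 0 (mod 15)}. gcd(2,15) = 1, so 2x ≡ 0 (mod 15) ⟺ x ≡ 0 (mod 15/1 = 15). Hence ker(φ) = 15ℤ

ker(φ) = 15ℤ


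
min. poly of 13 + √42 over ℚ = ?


Let α = 13 + √42. Then α - 13 = √42, so (α - 13)² = 42, giving α² - 26α + 127 = 0. Degree 2 and α ∉ ℚ, so this is the minimal polynomial.

Minimal polynomial: x² - 26x + 127


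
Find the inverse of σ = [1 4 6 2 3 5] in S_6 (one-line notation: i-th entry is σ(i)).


To find σ⁻¹, swap domain and range:
σ(1) = 1 → σ⁻¹(1) = 1
σ(2) = 4 → σ⁻¹(4) = 2
σ(3) = 6 → σ⁻¹(6) = 3
σ(4) = 2 → σ⁻¹(2) = 4
σ(5) = 3 → σ⁻¹(3) = 5
σ(6) = 5 → σ⁻¹(5) = 6

σ⁻¹ = [1 4 5 2 6 3]


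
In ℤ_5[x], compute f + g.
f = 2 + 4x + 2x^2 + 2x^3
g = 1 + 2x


Add coefficients mod 5:
x^0: 2 + 1 = 3 (mod 5)
x^1: 4 + 2 = 1 (mod 5)
x^2: 2 + 0 = 2 (mod 5)
x^3: 2 + 0 = 2 (mod 5)
Result: 3 + x + 2x^2 + 2x^3

f + g = 3 + x + 2x^2 + 2x^3


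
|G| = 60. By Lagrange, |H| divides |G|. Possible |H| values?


Lagrange's theorem: |H| divides |G|
|G| = 60
Divisors of 60: 1, 2, 3, 4, 5, 6, 10, 12, 15, 20, 30, 60

Possible subgroup orders: {1, 2, 3, 4, 5, 6, 10, 12, 15, 20, 30, 60}


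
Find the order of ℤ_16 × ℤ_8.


|A × B| = |A| · |B|
|ℤ_16 × ℤ_8| = 16 × 8 = 128

|ℤ_16 × ℤ_8| = 128


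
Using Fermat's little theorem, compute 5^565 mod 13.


Fermat's little theorem: if p is prime and gcd(a,p)=1, then a^(p-1) ≡ 1 (mod p)
p = 13 is prime, gcd(5,13) = 1
Reduce exponent: 565 mod 12 = 1
So 5^565 ≡ 5^1 (mod 13)
5^1 mod 13 = 5

5^565 ≡ 5 (mod 13)


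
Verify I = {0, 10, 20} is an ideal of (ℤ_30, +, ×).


Check ideal conditions for I = {0, 10, 20} in ℤ_30:
(1) I is an additive subgroup? Yes
(2) For r ∈ ℤ_30 and a ∈ I: r·a ∈ I? Yes

Yes, I is an ideal of ℤ_30


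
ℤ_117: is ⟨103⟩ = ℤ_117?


g generates ℤ_n iff gcd(g, n) = 1
gcd(103, 117) = 1
Since gcd = 1, 103 is a generator.

Yes, 103 generates ℤ_117


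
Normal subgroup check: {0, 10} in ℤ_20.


H = {0, 10} in ℤ_20
ℤ_20 is abelian; every subgroup of an abelian group is normal

Yes, normal subgroup


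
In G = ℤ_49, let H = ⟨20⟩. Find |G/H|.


|⟨20⟩| = n / gcd(20, 49) = 49 / 1 = 49
H is normal (ℤ_49 is abelian).
|G/H| = |G| / |H| = 49 / 49 = 1

|G/H| = 1


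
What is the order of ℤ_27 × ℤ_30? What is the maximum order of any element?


|ℤ_27 × ℤ_30| = 27 × 30 = 810
Max element order = lcm(27,30) = 270
Cyclic? No (gcd=3)

|ℤ_27×ℤ_30| = 810, max element order = 270


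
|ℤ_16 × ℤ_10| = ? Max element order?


|ℤ_16 × ℤ_10| = 16 × 10 = 160
Max element order = lcm(16,10) = 80
Cyclic? No (gcd=2)

|ℤ_16×ℤ_10| = 160, max element order = 80


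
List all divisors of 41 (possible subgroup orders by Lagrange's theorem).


Lagrange's theorem: |H| divides |G|
|G| = 41
Divisors of 41: 1, 41

Possible subgroup orders: {1, 41}


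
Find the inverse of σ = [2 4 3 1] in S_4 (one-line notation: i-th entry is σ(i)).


To find σ⁻¹, swap domain and range:
σ(1) = 2 → σ⁻¹(2) = 1
σ(2) = 4 → σ⁻¹(4) = 2
σ(3) = 3 → σ⁻¹(3) = 3
σ(4) = 1 → σ⁻¹(1) = 4

σ⁻¹ = [4 1 3 2]


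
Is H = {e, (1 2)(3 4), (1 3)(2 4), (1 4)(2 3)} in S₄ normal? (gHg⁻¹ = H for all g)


H = {e, (1 2)(3 4), (1 3)(2 4), (1 4)(2 3)} in S₄
This is the Klein four-group V₄; it is normal in S₄ (it is a union of conjugacy classes)

Yes, normal subgroup


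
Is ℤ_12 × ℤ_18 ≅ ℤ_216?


Comparing ℤ_12 × ℤ_18 and ℤ_216:
gcd(12,18) = 6 ≠ 1. Max element order in ℤ_12×ℤ_18 is lcm(12,18) = 36 < 216, so it has no element of order 216

No, ℤ_12 × ℤ_18 ≇ ℤ_216


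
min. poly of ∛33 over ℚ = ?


∛33 satisfies x³ - 33 = 0, irreducible over ℚ (no rational root; 33 is not a perfect cube)

Minimal polynomial: x³ - 33


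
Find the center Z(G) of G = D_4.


Z(G) = {g ∈ G | gx = xg for all x ∈ G}
For even n, Z(D_n) = {e, r^(n/2)}: the 180° rotation r^2 commutes with every reflection and rotation

Z(D_4) = {e, r^2}


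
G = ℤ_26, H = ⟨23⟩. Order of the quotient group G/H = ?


|⟨23⟩| = n / gcd(23, 26) = 26 / 1 = 26
H is normal (ℤ_26 is abelian).
|G/H| = |G| / |H| = 26 / 26 = 1

|G/H| = 1


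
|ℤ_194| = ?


ℤ_n has n elements.

|ℤ_194| = 194


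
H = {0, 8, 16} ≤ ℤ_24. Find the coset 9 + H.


9 + H = {9 + h (mod 24) : h ∈ H}
9+0=9, 9+8=17, 9+16=1
9 + H = {1, 9, 17} = 1 + H

9 + H = {1, 9, 17}


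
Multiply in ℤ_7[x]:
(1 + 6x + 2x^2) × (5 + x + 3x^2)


Expand and collect like terms; reduce coefficients mod 7:
x^0: 1·5 = 5 ≡ 5 (mod 7)
x^1: 1·1 + 6·5 = 31 ≡ 3 (mod 7)
x^2: 1·3 + 6·1 + 2·5 = 19 ≡ 5 (mod 7)
x^3: 6·3 + 2·1 = 20 ≡ 6 (mod 7)
x^4: 2·3 = 6 ≡ 6 (mod 7)
Result: 5 + 3x + 5x^2 + 6x^3 + 6x^4

f · g = 5 + 3x + 5x^2 + 6x^3 + 6x^4


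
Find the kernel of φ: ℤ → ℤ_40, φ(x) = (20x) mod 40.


Kernel = preimage of identity
ker(φ) = {x ∈ ℤ : 20x ≡ 0 (mod 40)}. gcd(20,40) = 20, so 20x ≡ 0 (mod 40) ⟺ x ≡ 0 (mod 40/20 = 2). Hence ker(φ) = 2ℤ

ker(φ) = 2ℤ


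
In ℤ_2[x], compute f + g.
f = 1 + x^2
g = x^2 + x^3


Add coefficients mod 2:
x^0: 1 + 0 = 1 (mod 2)
x^1: 0 + 0 = 0 (mod 2)
x^2: 1 + 1 = 0 (mod 2)
x^3: 0 + 1 = 1 (mod 2)
Result: 1 + x^3

f + g = 1 + x^3


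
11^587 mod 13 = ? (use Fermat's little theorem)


Fermat's little theorem: if p is prime and gcd(a,p)=1, then a^(p-1) ≡ 1 (mod p)
p = 13 is prime, gcd(11,13) = 1
Reduce exponent: 587 mod 12 = 11
So 11^587 ≡ 11^11 (mod 13)
11^11 mod 13 = 6

11^587 ≡ 6 (mod 13)


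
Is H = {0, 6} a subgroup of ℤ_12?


Subgroup test for H = {0, 6} in (ℤ_12, +):
(1) 0 ∈ H? Yes
(2) Closure: for all a,b ∈ H, (a+b) mod 12 ∈ H? Yes
(3) Inverses: for all a ∈ H, -a mod 12 ∈ H? Yes

Yes, H is a subgroup of ℤ_12


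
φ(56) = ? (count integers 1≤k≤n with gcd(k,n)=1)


Factor n: 56 = 2^3 × 7
φ(n) = n · ∏(1 - 1/p) over distinct primes p | n
φ(56) = 56 · (1 - 1/2) · (1 - 1/7) = 24

φ(56) = 24


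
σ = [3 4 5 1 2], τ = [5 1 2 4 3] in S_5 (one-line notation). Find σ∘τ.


σ∘τ: apply τ first, then σ
1 →τ 5 →σ 2
2 →τ 1 →σ 3
3 →τ 2 →σ 4
4 →τ 4 →σ 1
5 →τ 3 →σ 5

σ∘τ = [2 3 4 1 5]


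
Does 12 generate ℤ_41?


g generates ℤ_n iff gcd(g, n) = 1
gcd(12, 41) = 1
Since gcd = 1, 12 is a generator.

Yes, 12 generates ℤ_41


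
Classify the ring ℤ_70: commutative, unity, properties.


ℤ_70 is a commutative ring with unity 1; 70 = 2×35 is composite, so 2·35 ≡ 0 gives zero divisors (not an integral domain)
Commutative: Yes
Integral domain: No
Has unity: Yes

ℤ_70: Commutative=Yes, Unity=Yes


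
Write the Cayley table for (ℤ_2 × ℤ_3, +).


Elements: {(0,0), (0,1), (0,2), (1,0), (1,1), (1,2)}
Operation: componentwise addition mod (2, 3)
Entry (a, b) = ((a₁+b₁) mod 2, (a₂+b₂) mod 3)

Cayley table:
      | (0,0) | (0,1) | (0,2) | (1,0) | (1,1) | (1,2)
(0,0) | (0,0) | (0,1) | (0,2) | (1,0) | (1,1) | (1,2)
(0,1) | (0,1) | (0,2) | (0,0) | (1,1) | (1,2) | (1,0)
(0,2) | (0,2) | (0,0) | (0,1) | (1,2) | (1,0) | (1,1)
(1,0) | (1,0) | (1,1) | (1,2) | (0,0) | (0,1) | (0,2)
(1,1) | (1,1) | (1,2) | (1,0) | (0,1) | (0,2) | (0,0)
(1,2) | (1,2) | (1,0) | (1,1) | (0,2) | (0,0) | (0,1)


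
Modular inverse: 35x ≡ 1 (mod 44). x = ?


Use the extended Euclidean algorithm to write 1 = 35·s + 44·t; then s mod 44 is the inverse.
Euclidean algorithm:
  35 = 0·44 + 35
  44 = 1·35 + 9
  35 = 3·9 + 8
  9 = 1·8 + 1
  8 = 8·1 + 0
gcd(35,44) = 1
Back-substitution gives: 35·(-5) + 44·(4) = 1
So 35⁻¹ ≡ -5 ≡ 39 (mod 44)
Check: 35 × 39 = 1365 ≡ 1 (mod 44) ✓

35⁻¹ ≡ 39 (mod 44)


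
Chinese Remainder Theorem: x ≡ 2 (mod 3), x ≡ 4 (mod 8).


m₁ = 3, m₂ = 8, gcd = 1, so CRT applies. M = m₁·m₂ = 24
Let M₁ = M/m₁ = 8, M₂ = M/m₂ = 3
Find y₁ ≡ M₁⁻¹ (mod m₁): 8⁻¹ ≡ 2 (mod 3)
Find y₂ ≡ M₂⁻¹ (mod m₂): 3⁻¹ ≡ 3 (mod 8)
x = a₁·M₁·y₁ + a₂·M₂·y₂ = 2·8·2 + 4·3·3 = 68
Reduce mod 24: x ≡ 20
Check: 20 mod 3 = 2 ✓, 20 mod 8 = 4 ✓

x ≡ 20 (mod 24)


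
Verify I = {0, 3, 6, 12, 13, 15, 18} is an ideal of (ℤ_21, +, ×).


Check ideal conditions for I = {0, 3, 6, 12, 13, 15, 18} in ℤ_21:
(1) I is an additive subgroup? No
(2) For r ∈ ℤ_21 and a ∈ I: r·a ∈ I? No  [counterexample: r=2, a=13, r·a mod 21 = 5 ∉ I]

No, I is not an ideal of ℤ_21


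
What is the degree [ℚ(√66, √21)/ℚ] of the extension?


[ℚ(√66,√21):ℚ] = [ℚ(√66,√21):ℚ(√66)]·[ℚ(√66):ℚ] = 2·2 = 4

[ℚ(√66, √21)/ℚ] = 4


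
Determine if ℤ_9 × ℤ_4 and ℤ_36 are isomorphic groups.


Comparing ℤ_9 × ℤ_4 and ℤ_36:
gcd(9,4) = 1, so ℤ_9 × ℤ_4 ≅ ℤ_36 (CRT)

Yes, ℤ_9 × ℤ_4 ≅ ℤ_36


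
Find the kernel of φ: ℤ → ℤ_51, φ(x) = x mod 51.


Kernel = preimage of identity
ker(φ) = {x ∈ ℤ : x ≡ 0 (mod 51)} = 51ℤ = {0, ±51, ±102, ...}

ker(φ) = 51ℤ


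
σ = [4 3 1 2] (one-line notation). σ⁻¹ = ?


To find σ⁻¹, swap domain and range:
σ(1) = 4 → σ⁻¹(4) = 1
σ(2) = 3 → σ⁻¹(3) = 2
σ(3) = 1 → σ⁻¹(1) = 3
σ(4) = 2 → σ⁻¹(2) = 4

σ⁻¹ = [3 4 2 1]


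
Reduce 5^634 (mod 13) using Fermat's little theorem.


Fermat's little theorem: if p is prime and gcd(a,p)=1, then a^(p-1) ≡ 1 (mod p)
p = 13 is prime, gcd(5,13) = 1
Reduce exponent: 634 mod 12 = 10
So 5^634 ≡ 5^10 (mod 13)
5^10 mod 13 = 12

5^634 ≡ 12 (mod 13)


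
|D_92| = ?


|D_n| = 2n (n rotations and n reflections)
|D_92| = 2×92 = 184

|D_92| = 184


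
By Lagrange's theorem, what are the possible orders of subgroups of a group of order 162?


Lagrange's theorem: |H| divides |G|
|G| = 162
Divisors of 162: 1, 2, 3, 6, 9, 18, 27, 54, 81, 162

Possible subgroup orders: {1, 2, 3, 6, 9, 18, 27, 54, 81, 162}


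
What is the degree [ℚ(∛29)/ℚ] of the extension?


∛29 has minimal polynomial x³ - 29 (irreducible over ℚ since 29 is not a perfect cube)

[ℚ(∛29)/ℚ] = 3


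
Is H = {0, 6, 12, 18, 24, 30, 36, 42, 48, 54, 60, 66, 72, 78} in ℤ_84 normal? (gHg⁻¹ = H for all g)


H = {0, 6, 12, 18, 24, 30, 36, 42, 48, 54, 60, 66, 72, 78} in ℤ_84
ℤ_84 is abelian; every subgroup of an abelian group is normal

Yes, normal subgroup


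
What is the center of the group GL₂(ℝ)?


Z(G) = {g ∈ G | gx = xg for all x ∈ G}
Only scalar multiples of the identity commute with all invertible matrices

Z(GL₂(ℝ)) = {aI : a ∈ ℝ, a ≠ 0}


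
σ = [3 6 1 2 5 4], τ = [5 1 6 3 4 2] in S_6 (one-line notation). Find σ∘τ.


σ∘τ: apply τ first, then σ
1 →τ 5 →σ 5
2 →τ 1 →σ 3
3 →τ 6 →σ 4
4 →τ 3 →σ 1
5 →τ 4 →σ 2
6 →τ 2 →σ 6

σ∘τ = [5 3 4 1 2 6]


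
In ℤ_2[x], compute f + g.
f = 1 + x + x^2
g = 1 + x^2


Add coefficients mod 2:
x^0: 1 + 1 = 0 (mod 2)
x^1: 1 + 0 = 1 (mod 2)
x^2: 1 + 1 = 0 (mod 2)
Result: x

f + g = x


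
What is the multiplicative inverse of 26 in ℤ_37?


Use the extended Euclidean algorithm to write 1 = 26·s + 37·t; then s mod 37 is the inverse.
Euclidean algorithm:
  26 = 0·37 + 26
  37 = 1·26 + 11
  26 = 2·11 + 4
  11 = 2·4 + 3
  4 = 1·3 + 1
  3 = 3·1 + 0
gcd(26,37) = 1
Back-substitution gives: 26·(10) + 37·(-7) = 1
So 26⁻¹ ≡ 10 ≡ 10 (mod 37)
Check: 26 × 10 = 260 ≡ 1 (mod 37) ✓

26⁻¹ ≡ 10 (mod 37)


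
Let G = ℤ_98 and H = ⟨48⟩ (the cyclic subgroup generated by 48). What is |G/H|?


|⟨48⟩| = n / gcd(48, 98) = 98 / 2 = 49
H is normal (ℤ_98 is abelian).
|G/H| = |G| / |H| = 98 / 49 = 2

|G/H| = 2


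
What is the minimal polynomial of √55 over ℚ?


√55 satisfies x² - 55 = 0, irreducible over ℚ since 55 is squarefree

Minimal polynomial: x² - 55


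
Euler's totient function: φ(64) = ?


Factor n: 64 = 2^6
φ(n) = n · ∏(1 - 1/p) over distinct primes p | n
φ(64) = 64 · (1 - 1/2) = 32

φ(64) = 32


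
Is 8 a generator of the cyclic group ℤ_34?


g generates ℤ_n iff gcd(g, n) = 1
gcd(8, 34) = 2
Since gcd = 2 ≠ 1, ⟨8⟩ has order 17 < 34, so 8 is not a generator.

No, 8 does not generate ℤ_34


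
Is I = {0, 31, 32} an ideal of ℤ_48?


Check ideal conditions for I = {0, 31, 32} in ℤ_48:
(1) I is an additive subgroup? No
(2) For r ∈ ℤ_48 and a ∈ I: r·a ∈ I? No  [counterexample: r=2, a=31, r·a mod 48 = 14 ∉ I]

No, I is not an ideal of ℤ_48


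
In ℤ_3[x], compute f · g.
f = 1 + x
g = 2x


Expand and collect like terms; reduce coefficients mod 3:
x^0: 1·0 = 0 ≡ 0 (mod 3)
x^1: 1·2 + 1·0 = 2 ≡ 2 (mod 3)
x^2: 1·2 = 2 ≡ 2 (mod 3)
Result: 2x + 2x^2

f · g = 2x + 2x^2


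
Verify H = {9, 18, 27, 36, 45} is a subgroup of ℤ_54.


Subgroup test for H = {9, 18, 27, 36, 45} in (ℤ_54, +):
(1) 0 ∈ H? No
(2) Closure: for all a,b ∈ H, (a+b) mod 54 ∈ H? No  [counterexample: 9 + 45 = 0 ∉ H]
(3) Inverses: for all a ∈ H, -a mod 54 ∈ H? Yes

No, H is not a subgroup of ℤ_54


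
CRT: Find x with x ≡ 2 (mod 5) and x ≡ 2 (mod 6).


m₁ = 5, m₂ = 6, gcd = 1, so CRT applies. M = m₁·m₂ = 30
Let M₁ = M/m₁ = 6, M₂ = M/m₂ = 5
Find y₁ ≡ M₁⁻¹ (mod m₁): 6⁻¹ ≡ 1 (mod 5)
Find y₂ ≡ M₂⁻¹ (mod m₂): 5⁻¹ ≡ 5 (mod 6)
x = a₁·M₁·y₁ + a₂·M₂·y₂ = 2·6·1 + 2·5·5 = 62
Reduce mod 30: x ≡ 2
Check: 2 mod 5 = 2 ✓, 2 mod 6 = 2 ✓

x ≡ 2 (mod 30)


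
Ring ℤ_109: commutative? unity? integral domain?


ℤ_109 is a commutative ring with unity 1; 109 is prime, so ℤ_109 is a field (hence an integral domain)
Commutative: Yes
Integral domain: Yes
Has unity: Yes

ℤ_109: Commutative=Yes, Unity=Yes


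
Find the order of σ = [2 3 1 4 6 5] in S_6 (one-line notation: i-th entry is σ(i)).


Cycle decomposition: (1 2 3) (5 6)
Cycle lengths: 3, 2
Order = lcm(3, 2) = 6

ord(σ) = 6


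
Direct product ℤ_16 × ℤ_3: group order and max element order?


|ℤ_16 × ℤ_3| = 16 × 3 = 48
Max element order = lcm(16,3) = 48
Cyclic? Yes (gcd=1)

|ℤ_16×ℤ_3| = 48, max element order = 48


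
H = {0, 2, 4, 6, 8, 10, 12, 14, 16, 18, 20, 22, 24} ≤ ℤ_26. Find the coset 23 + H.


23 + H = {23 + h (mod 26) : h ∈ H}
23+0=23, 23+2=25, 23+4=1, 23+6=3, 23+8=5, 23+10=7, 23+12=9, 23+14=11, 23+16=13, 23+18=15, 23+20=17, 23+22=19, 23+24=21
23 + H = {1, 3, 5, 7, 9, 11, 13, 15, 17, 19, 21, 23, 25} = 1 + H

23 + H = {1, 3, 5, 7, 9, 11, 13, 15, 17, 19, 21, 23, 25}


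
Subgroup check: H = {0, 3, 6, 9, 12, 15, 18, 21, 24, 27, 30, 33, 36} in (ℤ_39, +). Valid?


Subgroup test for H = {0, 3, 6, 9, 12, 15, 18, 21, 24, 27, 30, 33, 36} in (ℤ_39, +):
(1) 0 ∈ H? Yes
(2) Closure: for all a,b ∈ H, (a+b) mod 39 ∈ H? Yes
(3) Inverses: for all a ∈ H, -a mod 39 ∈ H? Yes

Yes, H is a subgroup of ℤ_39


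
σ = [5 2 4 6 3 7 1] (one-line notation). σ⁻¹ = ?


To find σ⁻¹, swap domain and range:
σ(1) = 5 → σ⁻¹(5) = 1
σ(2) = 2 → σ⁻¹(2) = 2
σ(3) = 4 → σ⁻¹(4) = 3
σ(4) = 6 → σ⁻¹(6) = 4
σ(5) = 3 → σ⁻¹(3) = 5
σ(6) = 7 → σ⁻¹(7) = 6
σ(7) = 1 → σ⁻¹(1) = 7

σ⁻¹ = [7 2 5 3 1 4 6]


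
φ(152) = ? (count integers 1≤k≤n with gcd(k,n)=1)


Factor n: 152 = 2^3 × 19
φ(n) = n · ∏(1 - 1/p) over distinct primes p | n
φ(152) = 152 · (1 - 1/2) · (1 - 1/19) = 72

φ(152) = 72


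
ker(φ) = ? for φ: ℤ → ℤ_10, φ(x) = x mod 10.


Kernel = preimage of identity
ker(φ) = {x ∈ ℤ : x ≡ 0 (mod 10)} = 10ℤ = {0, ±10, ±20, ...}

ker(φ) = 10ℤ


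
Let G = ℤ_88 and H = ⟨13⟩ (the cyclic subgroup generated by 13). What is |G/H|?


|⟨13⟩| = n / gcd(13, 88) = 88 / 1 = 88
H is normal (ℤ_88 is abelian).
|G/H| = |G| / |H| = 88 / 88 = 1

|G/H| = 1


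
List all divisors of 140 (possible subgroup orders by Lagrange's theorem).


Lagrange's theorem: |H| divides |G|
|G| = 140
Divisors of 140: 1, 2, 4, 5, 7, 10, 14, 20, 28, 35, 70, 140

Possible subgroup orders: {1, 2, 4, 5, 7, 10, 14, 20, 28, 35, 70, 140}


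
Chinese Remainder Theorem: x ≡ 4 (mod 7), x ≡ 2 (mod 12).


m₁ = 7, m₂ = 12, gcd = 1, so CRT applies. M = m₁·m₂ = 84
Let M₁ = M/m₁ = 12, M₂ = M/m₂ = 7
Find y₁ ≡ M₁⁻¹ (mod m₁): 12⁻¹ ≡ 3 (mod 7)
Find y₂ ≡ M₂⁻¹ (mod m₂): 7⁻¹ ≡ 7 (mod 12)
x = a₁·M₁·y₁ + a₂·M₂·y₂ = 4·12·3 + 2·7·7 = 242
Reduce mod 84: x ≡ 74
Check: 74 mod 7 = 4 ✓, 74 mod 12 = 2 ✓

x ≡ 74 (mod 84)


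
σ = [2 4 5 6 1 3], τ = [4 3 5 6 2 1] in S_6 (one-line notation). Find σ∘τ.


σ∘τ: apply τ first, then σ
1 →τ 4 →σ 6
2 →τ 3 →σ 5
3 →τ 5 →σ 1
4 →τ 6 →σ 3
5 →τ 2 →σ 4
6 →τ 1 →σ 2

σ∘τ = [6 5 1 3 4 2]


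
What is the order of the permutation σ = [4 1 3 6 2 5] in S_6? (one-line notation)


Cycle decomposition: (1 4 6 5 2)
Cycle lengths: 5
Order = lcm(5) = 5

ord(σ) = 5


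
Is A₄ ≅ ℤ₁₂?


Comparing A₄ and ℤ₁₂:
A₄ is non-abelian, ℤ₁₂ is abelian

No, A₄ ≇ ℤ₁₂


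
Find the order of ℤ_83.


ℤ_n has n elements.

|ℤ_83| = 83


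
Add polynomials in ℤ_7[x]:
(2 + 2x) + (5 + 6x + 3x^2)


Add coefficients mod 7:
x^0: 2 + 5 = 0 (mod 7)
x^1: 2 + 6 = 1 (mod 7)
x^2: 0 + 3 = 3 (mod 7)
Result: x + 3x^2

f + g = x + 3x^2


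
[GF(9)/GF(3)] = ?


GF(9) = GF(3^2), so the extension degree is 2

[GF(9)/GF(3)] = 2


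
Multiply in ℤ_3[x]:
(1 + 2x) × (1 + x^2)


Expand and collect like terms; reduce coefficients mod 3:
x^0: 1·1 = 1 ≡ 1 (mod 3)
x^1: 1·0 + 2·1 = 2 ≡ 2 (mod 3)
x^2: 1·1 + 2·0 = 1 ≡ 1 (mod 3)
x^3: 2·1 = 2 ≡ 2 (mod 3)
Result: 1 + 2x + x^2 + 2x^3

f · g = 1 + 2x + x^2 + 2x^3


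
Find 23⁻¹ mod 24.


Use the extended Euclidean algorithm to write 1 = 23·s + 24·t; then s mod 24 is the inverse.
Euclidean algorithm:
  23 = 0·24 + 23
  24 = 1·23 + 1
  23 = 23·1 + 0
gcd(23,24) = 1
Back-substitution gives: 23·(-1) + 24·(1) = 1
So 23⁻¹ ≡ -1 ≡ 23 (mod 24)
Check: 23 × 23 = 529 ≡ 1 (mod 24) ✓

23⁻¹ ≡ 23 (mod 24)


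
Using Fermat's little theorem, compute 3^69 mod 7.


Fermat's little theorem: if p is prime and gcd(a,p)=1, then a^(p-1) ≡ 1 (mod p)
p = 7 is prime, gcd(3,7) = 1
Reduce exponent: 69 mod 6 = 3
So 3^69 ≡ 3^3 (mod 7)
3^3 mod 7 = 6

3^69 ≡ 6 (mod 7)


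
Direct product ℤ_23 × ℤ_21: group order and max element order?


|ℤ_23 × ℤ_21| = 23 × 21 = 483
Max element order = lcm(23,21) = 483
Cyclic? Yes (gcd=1)

|ℤ_23×ℤ_21| = 483, max element order = 483


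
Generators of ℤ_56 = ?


g generates ℤ_n iff gcd(g,n) = 1
Prime factors of 56: 2, 7
Generators are g ∈ {1,...,55} not divisible by any of these primes.
Generators: {1, 3, 5, 9, 11, 13, 15, 17, 19, 23, 25, 27, 29, 31, 33, 37, 39, 41, 43, 45, 47, 51, 53, 55}
Number of generators = φ(56) = 24

Generators of ℤ_56 = {1, 3, 5, 9, 11, 13, 15, 17, 19, 23, 25, 27, 29, 31, 33, 37, 39, 41, 43, 45, 47, 51, 53, 55}


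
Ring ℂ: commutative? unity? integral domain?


ℂ is a field: commutative, has unity, every nonzero element is a unit (hence an integral domain)
Commutative: Yes
Integral domain: Yes
Has unity: Yes

ℂ: Commutative=Yes, Unity=Yes


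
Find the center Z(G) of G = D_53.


Z(G) = {g ∈ G | gx = xg for all x ∈ G}
For odd n, Z(D_n) = {e}: no nontrivial rotation commutes with all reflections

Z(D_53) = {e}


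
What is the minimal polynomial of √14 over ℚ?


√14 satisfies x² - 14 = 0, irreducible over ℚ since 14 is squarefree

Minimal polynomial: x² - 14


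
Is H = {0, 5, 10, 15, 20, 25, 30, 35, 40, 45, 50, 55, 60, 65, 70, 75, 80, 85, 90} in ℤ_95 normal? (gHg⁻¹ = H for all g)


H = {0, 5, 10, 15, 20, 25, 30, 35, 40, 45, 50, 55, 60, 65, 70, 75, 80, 85, 90} in ℤ_95
ℤ_95 is abelian; every subgroup of an abelian group is normal

Yes, normal subgroup


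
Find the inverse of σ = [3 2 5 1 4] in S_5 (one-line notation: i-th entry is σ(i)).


To find σ⁻¹, swap domain and range:
σ(1) = 3 → σ⁻¹(3) = 1
σ(2) = 2 → σ⁻¹(2) = 2
σ(3) = 5 → σ⁻¹(5) = 3
σ(4) = 1 → σ⁻¹(1) = 4
σ(5) = 4 → σ⁻¹(4) = 5

σ⁻¹ = [4 2 1 5 3]


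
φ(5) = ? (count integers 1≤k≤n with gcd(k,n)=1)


φ(n) = count of k ∈ {1,...,n} with gcd(k,n)=1
Coprimes to 5: {1, 2, 3, 4}
Count: 4

φ(5) = 4


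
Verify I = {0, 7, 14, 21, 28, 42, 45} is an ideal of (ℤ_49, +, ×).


Check ideal conditions for I = {0, 7, 14, 21, 28, 42, 45} in ℤ_49:
(1) I is an additive subgroup? No
(2) For r ∈ ℤ_49 and a ∈ I: r·a ∈ I? No  [counterexample: r=2, a=42, r·a mod 49 = 35 ∉ I]

No, I is not an ideal of ℤ_49


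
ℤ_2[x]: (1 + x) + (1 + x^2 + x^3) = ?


Add coefficients mod 2:
x^0: 1 + 1 = 0 (mod 2)
x^1: 1 + 0 = 1 (mod 2)
x^2: 0 + 1 = 1 (mod 2)
x^3: 0 + 1 = 1 (mod 2)
Result: x + x^2 + x^3

f + g = x + x^2 + x^3


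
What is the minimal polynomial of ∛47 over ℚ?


∛47 satisfies x³ - 47 = 0, irreducible over ℚ (no rational root; 47 is not a perfect cube)

Minimal polynomial: x³ - 47


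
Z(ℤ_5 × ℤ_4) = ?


Z(G) = {g ∈ G | gx = xg for all x ∈ G}
Direct product of abelian groups is abelian, so Z(G) = G

Z(ℤ_5 × ℤ_4) = ℤ_5 × ℤ_4


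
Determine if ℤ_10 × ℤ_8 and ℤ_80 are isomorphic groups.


Comparing ℤ_10 × ℤ_8 and ℤ_80:
gcd(10,8) = 2 ≠ 1. Max element order in ℤ_10×ℤ_8 is lcm(10,8) = 40 < 80, so it has no element of order 80

No, ℤ_10 × ℤ_8 ≇ ℤ_80
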